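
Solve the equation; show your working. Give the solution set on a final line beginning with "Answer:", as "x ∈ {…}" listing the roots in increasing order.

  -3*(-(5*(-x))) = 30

Step 1. [-3*(-(5*(-x))) = 30] leading coefficient -3: divide by -3. So div: -(5*(-x)) = -10.
Step 2. [-(5*(-x)) = -10] LHS negated; negate both sides. So neg: 5*(-x) = 10.
Step 3. [5*(-x) = 10] 5 out front; divide by 5 ⇒ div: -x = 2.
Step 4. [-x = 2] LHS negated; negate both sides ⇒ neg: x = -2.

Answer: x ∈ {-2}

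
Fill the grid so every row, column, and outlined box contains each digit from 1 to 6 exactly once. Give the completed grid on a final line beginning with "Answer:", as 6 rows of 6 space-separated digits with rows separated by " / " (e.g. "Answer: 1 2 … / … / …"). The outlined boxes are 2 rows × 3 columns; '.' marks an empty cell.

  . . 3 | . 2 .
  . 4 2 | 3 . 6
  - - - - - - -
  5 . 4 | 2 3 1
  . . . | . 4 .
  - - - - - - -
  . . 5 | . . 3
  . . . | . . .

Step 1. [r2c1∈{1}] nothing but 1 survives at r2c1, so r2c1=1.
Step 2. [r3c2∈{6}] only 6 remains possible at r3c2, so r3c2=6.
Step 3. [r6c3∈{1,6}] 6 has one home in col 3: r6c3. So r6c3=6.
Step 4. [r6c6∈{2,4,5}] r6c6 is the only open cell in col 6 admitting 2, so r6c6=2.
Step 5. [r1c4∈{1,4,5}] 1 has one home in row 1: r1c4 ⇒ r1c4=1.
Step 6. [r2c5∈{5}] nothing but 5 survives at r2c5. So r2c5=5.
Step 7. [r4c4∈{5,6}] r4c4 is the only open cell in row 4 admitting 6. So r4c4=6.
Step 8. [r5c4∈{4}] only 4 remains possible at r5c4 ⇒ r5c4=4.
Step 9. [r6c5∈{1}] r6c5's peers cover all but 1. So r6c5=1.
Step 10. [r6c2∈{3}] only 3 remains possible at r6c2. So r6c2=3.
Step 11. [r5c2∈{1,2}] 1 has one home in row 5: r5c2. So r5c2=1.
Step 12. [r4c2∈{2}] only 2 remains possible at r4c2 ⇒ r4c2=2.
Step 13. [r4c6∈{5}] nothing but 5 survives at r4c6, so r4c6=5.
Step 14. [r6c1∈{4}] only 4 remains possible at r6c1. So r6c1=4.
Step 15. [r6c4∈{5}] only 5 remains possible at r6c4 ⇒ r6c4=5.
Step 16. [r4c3∈{1}] r4c3's peers cover all but 1. So r4c3=1.
Step 17. [r4c1∈{3}] r4c1 is down to just 3 ⇒ r4c1=3.
Step 18. [r1c6∈{4}] only 4 remains possible at r1c6. So r1c6=4.
Step 19. [r5c5∈{6}] only 6 remains possible at r5c5. So r5c5=6.
Step 20. [r5c1∈{2}] r5c1 is down to just 2, so r5c1=2.
Step 21. [r1c2∈{5}] r1c2 is down to just 5 ⇒ r1c2=5.
Step 22. [r1c1∈{6}] r1c1 is down to just 6 ⇒ r1c1=6.

Answer: 6 5 3 1 2 4 / 1 4 2 3 5 6 / 5 6 4 2 3 1 / 3 2 1 6 4 5 / 2 1 5 4 6 3 / 4 3 6 5 1 2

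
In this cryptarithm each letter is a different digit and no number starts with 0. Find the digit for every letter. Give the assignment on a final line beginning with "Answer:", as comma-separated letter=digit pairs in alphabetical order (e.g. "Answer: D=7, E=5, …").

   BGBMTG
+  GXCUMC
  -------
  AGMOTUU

Step 1. [A] the sum has 7 digits but both addends have 6; that extra leading digit A is the final carry, namely 1, so A=1.
Step 2. [col 1: G + C ≡ U (mod 10)] no forcing yet in column 1 (carry-in 0); G=7 is free and consistent — try it, so G=7.
Step 3. [col 1: G + C ≡ U (mod 10)] several values work for U in column 1 (G + C ≡ U (mod 10), carry-in 0); try U=0 ⇒ U=0.
Step 4. [col 1: G + C ≡ U (mod 10)] in column 1 we have G+C≡U with carry-in 0; given G=7, U=0 and digits 0,1,7 already taken and all letters distinct, that pins C to 3. So C=3.
Step 5. [col 2: T + M ≡ U (mod 10)] no forcing yet in column 2 (carry-in 1); M=4 is free and consistent — try it ⇒ M=4.
Step 6. [col 2: T + M ≡ U (mod 10)] in column 2 we have T+M≡U with carry-in 1; given M=4, U=0 and digits 0,1,3,4,7 already taken and all letters distinct, that pins T to 5. So T=5.
Step 7. [col 4: B + C ≡ O (mod 10)] O=2 is one option consistent with column 4 (B + C ≡ O (mod 10), carry-in 0) — take it, so O=2.
Step 8. [col 4: B + C ≡ O (mod 10)] in column 4 we have B+C≡O with carry-in 0; given C=3, O=2 and digits 0,1,2,3,4,5,7 already taken and all letters distinct, that pins B to 9. So B=9.
Step 9. [col 5: G + X ≡ M (mod 10)] in column 5 we have G+X≡M with carry-in 1; given G=7, M=4 and digits 0,1,2,3,4,5,7,9 already taken and all letters distinct, that pins X to 6 ⇒ X=6.

Answer: A=1, B=9, C=3, G=7, M=4, O=2, T=5, U=0, X=6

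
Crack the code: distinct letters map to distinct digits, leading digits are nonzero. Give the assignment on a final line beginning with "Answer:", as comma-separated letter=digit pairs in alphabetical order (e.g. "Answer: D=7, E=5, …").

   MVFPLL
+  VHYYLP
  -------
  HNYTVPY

Step 1. [col 1: L + P ≡ Y (mod 10)] no forcing yet in column 1 (carry-in 0); L=8 is free and consistent — try it. So L=8.
Step 2. [col 1: L + P ≡ Y (mod 10)] column 1 (L + P ≡ Y (mod 10), carry-in 0) doesn't pin Y yet; pick Y=5 and continue. So Y=5.
Step 3. [col 1: L + P ≡ Y (mod 10)] column 1: given L=8, Y=5, carry-in 0, and digits 5,8 already taken and all letters distinct, L+P≡Y (mod 10) forces P=7, so P=7.
Step 4. [col 3: P + Y ≡ V (mod 10)] column 3 reads P+Y+carry(1)=V with P=7, Y=5; with digits 5,7,8 already taken and all letters distinct, the only value for V is 3. So V=3.
Step 5. [col 4: F + Y ≡ T (mod 10)] several values work for F in column 4 (F + Y ≡ T (mod 10), carry-in 1); try F=4. So F=4.
Step 6. [col 4: F + Y ≡ T (mod 10)] column 4 reads F+Y+carry(1)=T with F=4, Y=5; with digits 3,4,5,7,8 already taken and all letters distinct, the only value for T is 0 ⇒ T=0.
Step 7. [col 5: V + H ≡ Y (mod 10)] column 5 reads V+H+carry(1)=Y with V=3, Y=5; with digits 0,3,4,5,7,8 already taken and all letters distinct, the only value for H is 1 ⇒ H=1.
Step 8. [col 6: M + V ≡ N (mod 10)] column 6 (M + V ≡ N (mod 10), carry-in 0) doesn't pin M yet; pick M=9 and continue, so M=9.
Step 9. [col 6: M + V ≡ N (mod 10)] column 6: given M=9, V=3, carry-in 0, and digits 0,1,3,4,5,7,8,9 already taken and all letters distinct, M+V≡N (mod 10) forces N=2, so N=2.

Answer: F=4, H=1, L=8, M=9, N=2, P=7, T=0, V=3, Y=5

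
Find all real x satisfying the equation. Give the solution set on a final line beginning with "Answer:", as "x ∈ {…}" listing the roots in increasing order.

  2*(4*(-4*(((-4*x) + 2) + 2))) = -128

Step 1. [2*(4*(-4*(((-4*x) + 2) + 2))) = -128] divide by the outer 2, so div: 4*(-4*(((-4*x) + 2) + 2)) = -64.
Step 2. [4*(-4*(((-4*x) + 2) + 2)) = -64] LHS = 4·(…); ÷4 both sides ⇒ div: -4*(((-4*x) + 2) + 2) = -16.
Step 3. [-4*(((-4*x) + 2) + 2) = -16] -4 out front; divide by -4. So div: ((-4*x) + 2) + 2 = 4.
Step 4. [((-4*x) + 2) + 2 = 4] subtract 2: x sits inside (… + 2), so sub: (-4*x) + 2 = 2.
Step 5. [(-4*x) + 2 = 2] the outer +2 inverts by subtracting 2 ⇒ sub: -4*x = 0.
Step 6. [-4*x = 0] -4 out front; divide by -4. So div: x = 0.

Answer: x ∈ {0}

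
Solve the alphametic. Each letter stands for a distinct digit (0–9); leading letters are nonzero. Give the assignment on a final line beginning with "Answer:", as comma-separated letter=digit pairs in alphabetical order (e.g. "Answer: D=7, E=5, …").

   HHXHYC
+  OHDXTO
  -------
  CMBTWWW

Step 1. [col 1: C + O ≡ W (mod 10)] O=9 is one option consistent with column 1 (C + O ≡ W (mod 10), carry-in 0) — take it ⇒ O=9.
Step 2. [col 1: C + O ≡ W (mod 10)] W=0 is one option consistent with column 1 (C + O ≡ W (mod 10), carry-in 0) — take it, so W=0.
Step 3. [col 1: C + O ≡ W (mod 10)] from column 1 (O=9, W=0, carry-in 0, digits 0,9 already taken and all letters distinct): C must equal 1 ⇒ C=1.
Step 4. [col 2: Y + T ≡ W (mod 10)] no forcing yet in column 2 (carry-in 1); T=5 is free and consistent — try it ⇒ T=5.
Step 5. [col 2: Y + T ≡ W (mod 10)] in column 2 we have Y+T≡W with carry-in 1; given T=5, W=0 and digits 0,1,5,9 already taken and all letters distinct, that pins Y to 4 ⇒ Y=4.
Step 6. [col 3: H + X ≡ W (mod 10)] several values work for X in column 3 (H + X ≡ W (mod 10), carry-in 1); try X=6 ⇒ X=6.
Step 7. [col 3: H + X ≡ W (mod 10)] from column 3 (X=6, W=0, carry-in 1, digits 0,1,4,5,6,9 already taken and all letters distinct): H must equal 3 ⇒ H=3.
Step 8. [col 4: X + D ≡ T (mod 10)] from column 4 (X=6, T=5, carry-in 1, digits 0,1,3,4,5,6,9 already taken and all letters distinct): D must equal 8. So D=8.
Step 9. [col 5: H + H ≡ B (mod 10)] column 5: given H=3, carry-in 1, and digits 0,1,3,4,5,6,8,9 already taken and all letters distinct, H+H≡B (mod 10) forces B=7 ⇒ B=7.
Step 10. [col 6: H + O ≡ M (mod 10)] column 6 reads H+O+carry(0)=M with H=3, O=9; with digits 0,1,3,4,5,6,7,8,9 already taken and all letters distinct, the only value for M is 2 ⇒ M=2.

Answer: B=7, C=1, D=8, H=3, M=2, O=9, T=5, W=0, X=6, Y=4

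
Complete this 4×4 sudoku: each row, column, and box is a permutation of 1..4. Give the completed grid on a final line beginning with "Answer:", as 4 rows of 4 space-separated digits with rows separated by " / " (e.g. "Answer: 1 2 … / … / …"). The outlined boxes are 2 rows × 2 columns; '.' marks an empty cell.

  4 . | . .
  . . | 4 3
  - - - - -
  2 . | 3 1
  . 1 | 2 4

Step 1. [r1c2∈{2,3}] in row 1, 3 fits only at r1c2 ⇒ r1c2=3.
Step 2. [r2c2∈{2}] only 2 remains possible at r2c2. So r2c2=2.
Step 3. [r3c2∈{4}] only 4 remains possible at r3c2, so r3c2=4.
Step 4. [r1c3∈{1}] only 1 remains possible at r1c3, so r1c3=1.
Step 5. [r4c1∈{3}] r4c1's peers cover all but 3. So r4c1=3.
Step 6. [r1c4∈{2}] r1c4 is down to just 2 ⇒ r1c4=2.
Step 7. [r2c1∈{1}] only 1 remains possible at r2c1, so r2c1=1.

Answer: 4 3 1 2 / 1 2 4 3 / 2 4 3 1 / 3 1 2 4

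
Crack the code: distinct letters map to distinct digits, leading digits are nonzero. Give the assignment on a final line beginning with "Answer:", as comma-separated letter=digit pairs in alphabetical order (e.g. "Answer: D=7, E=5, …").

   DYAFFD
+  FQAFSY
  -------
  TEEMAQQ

Step 1. [T] the sum has 7 digits but both addends have 6; that extra leading digit T is the final carry, namely 1. So T=1.
Step 2. [col 1: D + Y ≡ Q (mod 10)] several values work for D in column 1 (D + Y ≡ Q (mod 10), carry-in 0); try D=5, so D=5.
Step 3. [col 1: D + Y ≡ Q (mod 10)] several values work for Q in column 1 (D + Y ≡ Q (mod 10), carry-in 0); try Q=7, so Q=7.
Step 4. [col 1: D + Y ≡ Q (mod 10)] column 1: given D=5, Q=7, carry-in 0, and digits 1,5,7 already taken and all letters distinct, D+Y≡Q (mod 10) forces Y=2. So Y=2.
Step 5. [col 2: F + S ≡ Q (mod 10)] F=4 is one option consistent with column 2 (F + S ≡ Q (mod 10), carry-in 0) — take it ⇒ F=4.
Step 6. [col 2: F + S ≡ Q (mod 10)] column 2 reads F+S+carry(0)=Q with F=4, Q=7; with digits 1,2,4,5,7 already taken and all letters distinct, the only value for S is 3, so S=3.
Step 7. [col 3: F + F ≡ A (mod 10)] from column 3 (F=4, carry-in 0, digits 1,2,3,4,5,7 already taken and all letters distinct): A must equal 8. So A=8.
Step 8. [col 4: A + A ≡ M (mod 10)] from column 4 (A=8, carry-in 0, digits 1,2,3,4,5,7,8 already taken and all letters distinct): M must equal 6 ⇒ M=6.
Step 9. [col 5: Y + Q ≡ E (mod 10)] column 5 reads Y+Q+carry(1)=E with Y=2, Q=7; with digits 1,2,3,4,5,6,7,8 already taken and all letters distinct, the only value for E is 0, so E=0.

Answer: A=8, D=5, E=0, F=4, M=6, Q=7, S=3, T=1, Y=2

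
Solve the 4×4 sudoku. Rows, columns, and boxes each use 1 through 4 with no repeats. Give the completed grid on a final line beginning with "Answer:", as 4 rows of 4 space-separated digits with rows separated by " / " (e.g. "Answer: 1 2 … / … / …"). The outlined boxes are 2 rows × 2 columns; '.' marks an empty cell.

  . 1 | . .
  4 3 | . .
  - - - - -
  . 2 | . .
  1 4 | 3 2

Step 1. [r2c3∈{1,2}] across row 2, 2 lands solely at r2c3. So r2c3=2.
Step 2. [r3c3∈{1,4}] across col 3, 1 lands solely at r3c3, so r3c3=1.
Step 3. [r1c3∈{4}] r1c3's peers cover all but 4, so r1c3=4.
Step 4. [r3c1∈{3}] nothing but 3 survives at r3c1, so r3c1=3.
Step 5. [r3c4∈{4}] r3c4 is down to just 4. So r3c4=4.
Step 6. [r2c4∈{1}] only 1 remains possible at r2c4 ⇒ r2c4=1.
Step 7. [r1c4∈{3}] r1c4 has the single candidate 3. So r1c4=3.
Step 8. [r1c1∈{2}] r1c1 is down to just 2 ⇒ r1c1=2.

Answer: 2 1 4 3 / 4 3 2 1 / 3 2 1 4 / 1 4 3 2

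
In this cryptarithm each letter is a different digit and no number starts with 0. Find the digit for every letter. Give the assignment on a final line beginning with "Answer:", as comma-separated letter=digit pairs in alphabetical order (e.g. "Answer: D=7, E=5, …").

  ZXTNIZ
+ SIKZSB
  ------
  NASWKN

Step 1. [col 1: Z + B ≡ N (mod 10)] several values work for Z in column 1 (Z + B ≡ N (mod 10), carry-in 0); try Z=5. So Z=5.
Step 2. [col 1: Z + B ≡ N (mod 10)] several values work for N in column 1 (Z + B ≡ N (mod 10), carry-in 0); try N=8, so N=8.
Step 3. [col 1: Z + B ≡ N (mod 10)] in column 1 we have Z+B≡N with carry-in 0; given Z=5, N=8 and digits 5,8 already taken and all letters distinct, that pins B to 3. So B=3.
Step 4. [col 2: I + S ≡ K (mod 10)] no forcing yet in column 2 (carry-in 0); I=9 is free and consistent — try it ⇒ I=9.
Step 5. [col 2: I + S ≡ K (mod 10)] S=2 is one option consistent with column 2 (I + S ≡ K (mod 10), carry-in 0) — take it. So S=2.
Step 6. [col 2: I + S ≡ K (mod 10)] from column 2 (I=9, S=2, carry-in 0, digits 2,3,5,8,9 already taken and all letters distinct): K must equal 1, so K=1.
Step 7. [col 3: N + Z ≡ W (mod 10)] column 3 reads N+Z+carry(1)=W with N=8, Z=5; with digits 1,2,3,5,8,9 already taken and all letters distinct, the only value for W is 4 ⇒ W=4.
Step 8. [col 4: T + K ≡ S (mod 10)] column 4: given K=1, S=2, carry-in 1, and digits 1,2,3,4,5,8,9 already taken and all letters distinct, T+K≡S (mod 10) forces T=0 ⇒ T=0.
Step 9. [col 5: X + I ≡ A (mod 10)] column 5: given I=9, carry-in 0, and digits 0,1,2,3,4,5,8,9 already taken and all letters distinct, X+I≡A (mod 10) forces A=6, so A=6.
Step 10. [col 5: X + I ≡ A (mod 10)] from column 5 (I=9, A=6, carry-in 0, digits 0,1,2,3,4,5,6,8,9 already taken and all letters distinct): X must equal 7. So X=7.

Answer: A=6, B=3, I=9, K=1, N=8, S=2, T=0, W=4, X=7, Z=5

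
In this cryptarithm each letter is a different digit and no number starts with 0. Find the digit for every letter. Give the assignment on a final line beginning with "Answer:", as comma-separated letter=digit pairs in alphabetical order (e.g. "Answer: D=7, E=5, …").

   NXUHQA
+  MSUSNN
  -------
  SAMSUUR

Step 1. [col 1: A + N ≡ R (mod 10)] A=2 is one option consistent with column 1 (A + N ≡ R (mod 10), carry-in 0) — take it, so A=2.
Step 2. [col 1: A + N ≡ R (mod 10)] N=7 is one option consistent with column 1 (A + N ≡ R (mod 10), carry-in 0) — take it. So N=7.
Step 3. [col 1: A + N ≡ R (mod 10)] column 1 reads A+N+carry(0)=R with A=2, N=7; with digits 2,7 already taken and all letters distinct, the only value for R is 9. So R=9.
Step 4. [S] S is the leading digit of a 7-digit sum of two 6-digit numbers; the final carry is exactly 1. So S=1.
Step 5. [col 2: Q + N ≡ U (mod 10)] Q=3 is one option consistent with column 2 (Q + N ≡ U (mod 10), carry-in 0) — take it, so Q=3.
Step 6. [col 2: Q + N ≡ U (mod 10)] column 2 reads Q+N+carry(0)=U with Q=3, N=7; with digits 1,2,3,7,9 already taken and all letters distinct, the only value for U is 0 ⇒ U=0.
Step 7. [col 3: H + S ≡ U (mod 10)] column 3 reads H+S+carry(1)=U with S=1, U=0; with digits 0,1,2,3,7,9 already taken and all letters distinct, the only value for H is 8, so H=8.
Step 8. [col 5: X + S ≡ M (mod 10)] column 5 (X + S ≡ M (mod 10), carry-in 0) doesn't pin X yet; pick X=4 and continue ⇒ X=4.
Step 9. [col 5: X + S ≡ M (mod 10)] column 5 reads X+S+carry(0)=M with X=4, S=1; with digits 0,1,2,3,4,7,8,9 already taken and all letters distinct, the only value for M is 5, so M=5.

Answer: A=2, H=8, M=5, N=7, Q=3, R=9, S=1, U=0, X=4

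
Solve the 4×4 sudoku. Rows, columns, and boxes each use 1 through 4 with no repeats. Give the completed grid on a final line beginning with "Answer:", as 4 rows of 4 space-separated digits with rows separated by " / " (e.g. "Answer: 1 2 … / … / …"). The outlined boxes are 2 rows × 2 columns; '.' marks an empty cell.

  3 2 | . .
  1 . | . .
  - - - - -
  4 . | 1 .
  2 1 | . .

Step 1. [r1c3∈{4}] r1c3 has the single candidate 4. So r1c3=4.
Step 2. [r4c3∈{3}] nothing but 3 survives at r4c3 ⇒ r4c3=3.
Step 3. [r2c4∈{2,3}] r2c4 is the only open cell in row 2 admitting 3. So r2c4=3.
Step 4. [r3c4∈{2}] only 2 remains possible at r3c4 ⇒ r3c4=2.
Step 5. [r2c2∈{4}] r2c2 is down to just 4 ⇒ r2c2=4.
Step 6. [r1c4∈{1}] r1c4 is down to just 1 ⇒ r1c4=1.
Step 7. [r4c4∈{4}] r4c4's peers cover all but 4. So r4c4=4.
Step 8. [r3c2∈{3}] only 3 remains possible at r3c2. So r3c2=3.
Step 9. [r2c3∈{2}] only 2 remains possible at r2c3 ⇒ r2c3=2.

Answer: 3 2 4 1 / 1 4 2 3 / 4 3 1 2 / 2 1 3 4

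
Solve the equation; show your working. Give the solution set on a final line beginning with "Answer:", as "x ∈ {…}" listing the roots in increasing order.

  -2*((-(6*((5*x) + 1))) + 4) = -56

Step 1. [-2*((-(6*((5*x) + 1))) + 4) = -56] -2 out front; divide by -2, so div: (-(6*((5*x) + 1))) + 4 = 28.
Step 2. [(-(6*((5*x) + 1))) + 4 = 28] peel the +4: subtract 4 from each side, so sub: -(6*((5*x) + 1)) = 24.
Step 3. [-(6*((5*x) + 1)) = 24] leading − — multiply by −1. So neg: 6*((5*x) + 1) = -24.
Step 4. [6*((5*x) + 1) = -24] LHS = 6·(…); ÷6 both sides ⇒ div: (5*x) + 1 = -4.
Step 5. [(5*x) + 1 = -4] 1 comes off first (subtract 1) ⇒ sub: 5*x = -5.
Step 6. [5*x = -5] 5 out front; divide by 5 ⇒ div: x = -1.

Answer: x ∈ {-1}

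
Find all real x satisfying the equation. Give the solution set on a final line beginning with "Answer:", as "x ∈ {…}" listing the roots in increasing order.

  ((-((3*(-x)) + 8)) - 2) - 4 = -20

Step 1. [((-((3*(-x)) + 8)) - 2) - 4 = -20] peel the -4: add 4 from each side ⇒ sub: (-((3*(-x)) + 8)) - 2 = -16.
Step 2. [(-((3*(-x)) + 8)) - 2 = -16] add 2: x sits inside (… - 2), so sub: -((3*(-x)) + 8) = -14.
Step 3. [-((3*(-x)) + 8) = -14] LHS negated; negate both sides, so neg: (3*(-x)) + 8 = 14.
Step 4. [(3*(-x)) + 8 = 14] subtract 8: x sits inside (… + 8). So sub: 3*(-x) = 6.
Step 5. [3*(-x) = 6] leading coefficient 3: divide by 3 ⇒ div: -x = 2.
Step 6. [-x = 2] LHS negated; negate both sides. So neg: x = -2.

Answer: x ∈ {-2}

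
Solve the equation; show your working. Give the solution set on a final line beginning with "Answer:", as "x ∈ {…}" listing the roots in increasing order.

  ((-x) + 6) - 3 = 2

Step 1. [((-x) + 6) - 3 = 2] peel the -3: add 3 from each side. So sub: (-x) + 6 = 5.
Step 2. [(-x) + 6 = 5] peel the +6: subtract 6 from each side ⇒ sub: -x = -1.
Step 3. [-x = -1] flip signs both sides ⇒ neg: x = 1.

Answer: x ∈ {1}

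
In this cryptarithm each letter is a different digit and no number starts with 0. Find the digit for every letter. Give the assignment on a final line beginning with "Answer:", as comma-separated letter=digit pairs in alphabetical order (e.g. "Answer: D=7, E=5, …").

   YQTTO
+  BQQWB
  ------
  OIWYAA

Step 1. [col 1: O + B ≡ A (mod 10)] no forcing yet in column 1 (carry-in 0); A=0 is free and consistent — try it ⇒ A=0.
Step 2. [col 1: O + B ≡ A (mod 10)] column 1 (O + B ≡ A (mod 10), carry-in 0) doesn't pin B yet; pick B=9 and continue, so B=9.
Step 3. [col 1: O + B ≡ A (mod 10)] from column 1 (B=9, A=0, carry-in 0, digits 0,9 already taken and all letters distinct): O must equal 1 ⇒ O=1.
Step 4. [col 2: T + W ≡ A (mod 10)] W=4 is one option consistent with column 2 (T + W ≡ A (mod 10), carry-in 1) — take it. So W=4.
Step 5. [col 2: T + W ≡ A (mod 10)] column 2 reads T+W+carry(1)=A with W=4, A=0; with digits 0,1,4,9 already taken and all letters distinct, the only value for T is 5 ⇒ T=5.
Step 6. [col 3: T + Q ≡ Y (mod 10)] Y=8 is one option consistent with column 3 (T + Q ≡ Y (mod 10), carry-in 1) — take it. So Y=8.
Step 7. [col 3: T + Q ≡ Y (mod 10)] column 3: given T=5, Y=8, carry-in 1, and digits 0,1,4,5,8,9 already taken and all letters distinct, T+Q≡Y (mod 10) forces Q=2. So Q=2.
Step 8. [col 5: Y + B ≡ I (mod 10)] from column 5 (Y=8, B=9, carry-in 0, digits 0,1,2,4,5,8,9 already taken and all letters distinct): I must equal 7. So I=7.

Answer: A=0, B=9, I=7, O=1, Q=2, T=5, W=4, Y=8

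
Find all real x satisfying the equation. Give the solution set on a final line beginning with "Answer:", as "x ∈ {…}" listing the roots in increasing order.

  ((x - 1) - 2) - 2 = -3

Step 1. [((x - 1) - 2) - 2 = -3] peel the -2: add 2 from each side. So sub: (x - 1) - 2 = -1.
Step 2. [(x - 1) - 2 = -1] -2 is outermost — add 2 both sides ⇒ sub: x - 1 = 1.
Step 3. [x - 1 = 1] 1 comes off first (add 1) ⇒ sub: x = 2.

Answer: x ∈ {2}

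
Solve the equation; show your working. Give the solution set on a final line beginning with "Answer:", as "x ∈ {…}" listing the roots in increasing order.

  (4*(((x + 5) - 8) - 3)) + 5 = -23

Step 1. [(4*(((x + 5) - 8) - 3)) + 5 = -23] subtract 5: x sits inside (… + 5) ⇒ sub: 4*(((x + 5) - 8) - 3) = -28.
Step 2. [4*(((x + 5) - 8) - 3) = -28] leading coefficient 4: divide by 4 ⇒ div: ((x + 5) - 8) - 3 = -7.
Step 3. [((x + 5) - 8) - 3 = -7] the outer -3 inverts by adding 3. So sub: (x + 5) - 8 = -4.
Step 4. [(x + 5) - 8 = -4] -8 is outermost — add 8 both sides, so sub: x + 5 = 4.
Step 5. [x + 5 = 4] the outer +5 inverts by subtracting 5. So sub: x = -1.

Answer: x ∈ {-1}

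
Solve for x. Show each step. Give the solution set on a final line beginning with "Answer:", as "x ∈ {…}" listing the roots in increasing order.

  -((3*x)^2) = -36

Step 1. [-((3*x)^2) = -36] flip signs both sides. So neg: (3*x)^2 = 36.
Step 2. [(3*x)^2 = 36] LHS squared, RHS 36 ≥ 0: apply √ (±), so sqrt: 3*x = 6 or -6.
Step 3. [3*x = 6 or -6] 3 out front; divide by 3. So div: x = 2 or -2.

Answer: x ∈ {-2, 2}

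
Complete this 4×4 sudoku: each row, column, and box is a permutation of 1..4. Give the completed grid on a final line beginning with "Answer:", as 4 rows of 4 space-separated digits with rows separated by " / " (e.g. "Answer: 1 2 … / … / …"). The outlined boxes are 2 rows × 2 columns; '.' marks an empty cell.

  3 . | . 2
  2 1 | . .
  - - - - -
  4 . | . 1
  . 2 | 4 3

Step 1. [r3c3∈{2}] nothing but 2 survives at r3c3, so r3c3=2.
Step 2. [r1c2∈{4}] r1c2 has the single candidate 4, so r1c2=4.
Step 3. [r2c3∈{3}] r2c3 is down to just 3. So r2c3=3.
Step 4. [r1c3∈{1}] r1c3 is down to just 1 ⇒ r1c3=1.
Step 5. [r3c2∈{3}] nothing but 3 survives at r3c2, so r3c2=3.
Step 6. [r2c4∈{4}] nothing but 4 survives at r2c4, so r2c4=4.
Step 7. [r4c1∈{1}] r4c1 has the single candidate 1. So r4c1=1.

Answer: 3 4 1 2 / 2 1 3 4 / 4 3 2 1 / 1 2 4 3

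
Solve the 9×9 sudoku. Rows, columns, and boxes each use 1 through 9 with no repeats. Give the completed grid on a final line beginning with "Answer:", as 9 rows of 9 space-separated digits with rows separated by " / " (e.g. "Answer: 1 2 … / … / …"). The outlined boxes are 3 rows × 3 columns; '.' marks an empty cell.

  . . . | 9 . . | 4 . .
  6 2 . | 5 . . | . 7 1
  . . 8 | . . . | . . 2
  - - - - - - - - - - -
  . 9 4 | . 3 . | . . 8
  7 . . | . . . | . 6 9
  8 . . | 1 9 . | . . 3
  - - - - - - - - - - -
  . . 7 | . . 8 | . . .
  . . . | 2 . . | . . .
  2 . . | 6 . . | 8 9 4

Step 1. [r8c6∈{1,3,4,5,7,9}] in col 6, 9 fits only at r8c6. So r8c6=9.
Step 2. [r4c6∈{2,5,6,7}] row 4 places 6 nowhere but r4c6 ⇒ r4c6=6.
Step 3. [r7c1∈{1,3,4,5,9}] across row 7, 9 lands solely at r7c1 ⇒ r7c1=9.
Step 4. [r8c2∈{1,3,4,5,6,8}] 8 has one home in row 8: r8c2 ⇒ r8c2=8.
Step 5. [r3c7∈{3,5,6,9}] row 3 places 9 nowhere but r3c7 ⇒ r3c7=9.
Step 6. [r2c7∈{3}] nothing but 3 survives at r2c7 ⇒ r2c7=3.
Step 7. [r3c8∈{5}] only 5 remains possible at r3c8. So r3c8=5.
Step 8. [r2c6∈{4}] r2c6 is down to just 4 ⇒ r2c6=4.
Step 9. [r8c9∈{5,6,7}] 7 has one home in col 9: r8c9, so r8c9=7.
Step 10. [r7c9∈{5,6}] r7c9 is the only open cell in col 9 admitting 5, so r7c9=5.
Step 11. [r3c5∈{1,6,7}] across row 3, 6 lands solely at r3c5. So r3c5=6.
Step 12. [r4c4∈{7}] only 7 remains possible at r4c4. So r4c4=7.
Step 13. [r3c4∈{3}] r3c4 is down to just 3, so r3c4=3.
Step 14. [r9c6∈{1,3,5,7}] across col 6, 3 lands solely at r9c6 ⇒ r9c6=3.
Step 15. [r7c4∈{4}] r7c4 is down to just 4. So r7c4=4.
Step 16. [r7c5∈{1}] r7c5 has the single candidate 1. So r7c5=1.
Step 17. [r8c5∈{5}] nothing but 5 survives at r8c5, so r8c5=5.
Step 18. [r3c2∈{1,4,7}] in col 2, 4 fits only at r3c2, so r3c2=4.
Step 19. [r3c1∈{1}] nothing but 1 survives at r3c1, so r3c1=1.
Step 20. [r4c1∈{5}] only 5 remains possible at r4c1. So r4c1=5.
Step 21. [r1c2∈{3,5,7}] in col 2, 7 fits only at r1c2, so r1c2=7.
Step 22. [r2c5∈{8}] nothing but 8 survives at r2c5. So r2c5=8.
Step 23. [r9c2∈{1,5}] 5 has one home in col 2: r9c2, so r9c2=5.
Step 24. [r5c2∈{1,3}] in col 2, 1 fits only at r5c2. So r5c2=1.
Step 25. [r7c2∈{3,6}] r7c2 is the only open cell in col 2 admitting 3. So r7c2=3.
Step 26. [r7c8∈{2}] r7c8 has the single candidate 2 ⇒ r7c8=2.
Step 27. [r4c7∈{1,2}] across row 4, 2 lands solely at r4c7, so r4c7=2.
Step 28. [r8c7∈{1,6}] col 7 places 1 nowhere but r8c7, so r8c7=1.
Step 29. [r1c5∈{2}] r1c5's peers cover all but 2 ⇒ r1c5=2.
Step 30. [r5c7∈{5}] r5c7 has the single candidate 5, so r5c7=5.
Step 31. [r5c6∈{2}] r5c6 has the single candidate 2 ⇒ r5c6=2.
Step 32. [r5c3∈{3}] nothing but 3 survives at r5c3, so r5c3=3.
Step 33. [r6c2∈{6}] r6c2 is down to just 6, so r6c2=6.
Step 34. [r6c6∈{5}] r6c6 is down to just 5, so r6c6=5.
Step 35. [r9c5∈{7}] r9c5's peers cover all but 7 ⇒ r9c5=7.
Step 36. [r7c7∈{6}] nothing but 6 survives at r7c7. So r7c7=6.
Step 37. [r5c4∈{8}] r5c4's peers cover all but 8 ⇒ r5c4=8.
Step 38. [r1c8∈{8}] nothing but 8 survives at r1c8 ⇒ r1c8=8.
Step 39. [r1c3∈{5}] r1c3 is down to just 5 ⇒ r1c3=5.
Step 40. [r1c9∈{6}] r1c9 is down to just 6 ⇒ r1c9=6.
Step 41. [r2c3∈{9}] r2c3 has the single candidate 9. So r2c3=9.
Step 42. [r1c6∈{1}] r1c6 is down to just 1 ⇒ r1c6=1.
Step 43. [r3c6∈{7}] r3c6 has the single candidate 7. So r3c6=7.
Step 44. [r5c5∈{4}] r5c5 is down to just 4. So r5c5=4.
Step 45. [r6c3∈{2}] r6c3's peers cover all but 2, so r6c3=2.
Step 46. [r8c8∈{3}] r8c8 is down to just 3 ⇒ r8c8=3.
Step 47. [r8c1∈{4}] r8c1's peers cover all but 4. So r8c1=4.
Step 48. [r6c7∈{7}] only 7 remains possible at r6c7. So r6c7=7.
Step 49. [r4c8∈{1}] r4c8's peers cover all but 1 ⇒ r4c8=1.
Step 50. [r6c8∈{4}] r6c8's peers cover all but 4, so r6c8=4.
Step 51. [r8c3∈{6}] only 6 remains possible at r8c3, so r8c3=6.
Step 52. [r9c3∈{1}] r9c3 is down to just 1. So r9c3=1.
Step 53. [r1c1∈{3}] r1c1's peers cover all but 3. So r1c1=3.

Answer: 3 7 5 9 2 1 4 8 6 / 6 2 9 5 8 4 3 7 1 / 1 4 8 3 6 7 9 5 2 / 5 9 4 7 3 6 2 1 8 / 7 1 3 8 4 2 5 6 9 / 8 6 2 1 9 5 7 4 3 / 9 3 7 4 1 8 6 2 5 / 4 8 6 2 5 9 1 3 7 / 2 5 1 6 7 3 8 9 4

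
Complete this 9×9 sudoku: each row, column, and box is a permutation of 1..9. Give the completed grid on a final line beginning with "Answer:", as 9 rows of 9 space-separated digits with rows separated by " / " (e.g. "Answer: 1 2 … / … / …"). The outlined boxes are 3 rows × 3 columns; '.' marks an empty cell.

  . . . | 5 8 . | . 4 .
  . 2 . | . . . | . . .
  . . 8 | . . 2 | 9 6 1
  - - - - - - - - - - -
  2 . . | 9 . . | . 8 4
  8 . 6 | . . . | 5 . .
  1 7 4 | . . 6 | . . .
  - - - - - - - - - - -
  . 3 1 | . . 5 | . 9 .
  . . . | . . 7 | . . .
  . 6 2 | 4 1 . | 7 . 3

Step 1. [r8c2∈{4,5,8,9}] in col 2, 8 fits only at r8c2 ⇒ r8c2=8.
Step 2. [r4c5∈{3,5,7}] row 4 places 7 nowhere but r4c5, so r4c5=7.
Step 3. [r4c3∈{3,5}] across box 4, 3 lands solely at r4c3. So r4c3=3.
Step 4. [r4c6∈{1}] only 1 remains possible at r4c6. So r4c6=1.
Step 5. [r8c7∈{1,2,4,6}] col 7 places 1 nowhere but r8c7 ⇒ r8c7=1.
Step 6. [r8c1∈{4,5,9}] in row 8, 4 fits only at r8c1, so r8c1=4.
Step 7. [r9c8∈{5}] r9c8's peers cover all but 5 ⇒ r9c8=5.
Step 8. [r8c8∈{2}] r8c8's peers cover all but 2, so r8c8=2.
Step 9. [r6c8∈{3}] nothing but 3 survives at r6c8 ⇒ r6c8=3.
Step 10. [r2c8∈{7}] nothing but 7 survives at r2c8, so r2c8=7.
Step 11. [r6c7∈{2}] r6c7's peers cover all but 2 ⇒ r6c7=2.
Step 12. [r1c1∈{3,6,7,9}] in row 1, 6 fits only at r1c1. So r1c1=6.
Step 13. [r8c9∈{6}] r8c9 is down to just 6 ⇒ r8c9=6.
Step 14. [r8c4∈{3}] r8c4's peers cover all but 3 ⇒ r8c4=3.
Step 15. [r7c9∈{8}] nothing but 8 survives at r7c9. So r7c9=8.
Step 16. [r8c5∈{9}] r8c5's peers cover all but 9, so r8c5=9.
Step 17. [r5c4∈{2}] r5c4 is down to just 2 ⇒ r5c4=2.
Step 18. [r1c3∈{7,9}] 7 has one home in row 1: r1c3 ⇒ r1c3=7.
Step 19. [r2c3∈{5,9}] 9 has one home in col 3: r2c3 ⇒ r2c3=9.
Step 20. [r3c2∈{4,5}] 4 has one home in col 2: r3c2 ⇒ r3c2=4.
Step 21. [r3c5∈{3}] r3c5's peers cover all but 3, so r3c5=3.
Step 22. [r7c4∈{6}] r7c4 has the single candidate 6. So r7c4=6.
Step 23. [r2c6∈{4}] nothing but 4 survives at r2c6 ⇒ r2c6=4.
Step 24. [r2c1∈{3,5}] 3 has one home in col 1: r2c1. So r2c1=3.
Step 25. [r5c2∈{9}] only 9 remains possible at r5c2. So r5c2=9.
Step 26. [r1c9∈{2}] r1c9 is down to just 2 ⇒ r1c9=2.
Step 27. [r4c7∈{6}] r4c7 has the single candidate 6 ⇒ r4c7=6.
Step 28. [r2c9∈{5}] only 5 remains possible at r2c9, so r2c9=5.
Step 29. [r5c6∈{3}] r5c6 has the single candidate 3 ⇒ r5c6=3.
Step 30. [r7c5∈{2}] r7c5's peers cover all but 2, so r7c5=2.
Step 31. [r5c8∈{1}] nothing but 1 survives at r5c8, so r5c8=1.
Step 32. [r8c3∈{5}] r8c3 is down to just 5. So r8c3=5.
Step 33. [r1c6∈{9}] r1c6 is down to just 9, so r1c6=9.
Step 34. [r4c2∈{5}] r4c2 is down to just 5, so r4c2=5.
Step 35. [r2c7∈{8}] only 8 remains possible at r2c7. So r2c7=8.
Step 36. [r7c7∈{4}] r7c7's peers cover all but 4 ⇒ r7c7=4.
Step 37. [r2c4∈{1}] nothing but 1 survives at r2c4. So r2c4=1.
Step 38. [r5c5∈{4}] r5c5 is down to just 4 ⇒ r5c5=4.
Step 39. [r6c4∈{8}] r6c4 has the single candidate 8 ⇒ r6c4=8.
Step 40. [r9c6∈{8}] r9c6 has the single candidate 8. So r9c6=8.
Step 41. [r3c4∈{7}] nothing but 7 survives at r3c4. So r3c4=7.
Step 42. [r1c2∈{1}] nothing but 1 survives at r1c2. So r1c2=1.
Step 43. [r2c5∈{6}] r2c5 is down to just 6 ⇒ r2c5=6.
Step 44. [r5c9∈{7}] only 7 remains possible at r5c9 ⇒ r5c9=7.
Step 45. [r7c1∈{7}] r7c1 is down to just 7. So r7c1=7.
Step 46. [r1c7∈{3}] r1c7's peers cover all but 3 ⇒ r1c7=3.
Step 47. [r6c9∈{9}] r6c9 is down to just 9. So r6c9=9.
Step 48. [r6c5∈{5}] only 5 remains possible at r6c5. So r6c5=5.
Step 49. [r9c1∈{9}] only 9 remains possible at r9c1 ⇒ r9c1=9.
Step 50. [r3c1∈{5}] r3c1's peers cover all but 5, so r3c1=5.

Answer: 6 1 7 5 8 9 3 4 2 / 3 2 9 1 6 4 8 7 5 / 5 4 8 7 3 2 9 6 1 / 2 5 3 9 7 1 6 8 4 / 8 9 6 2 4 3 5 1 7 / 1 7 4 8 5 6 2 3 9 / 7 3 1 6 2 5 4 9 8 / 4 8 5 3 9 7 1 2 6 / 9 6 2 4 1 8 7 5 3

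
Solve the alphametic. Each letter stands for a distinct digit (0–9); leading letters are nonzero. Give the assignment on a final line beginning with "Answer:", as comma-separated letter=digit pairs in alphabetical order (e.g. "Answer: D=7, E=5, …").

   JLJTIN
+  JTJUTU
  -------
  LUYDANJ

Step 1. [L] adding two 6-digit numbers gives at most 6+1 digits, and here it does — L is that final carry and must be 1, so L=1.
Step 2. [col 1: N + U ≡ J (mod 10)] several values work for U in column 1 (N + U ≡ J (mod 10), carry-in 0); try U=6, so U=6.
Step 3. [col 1: N + U ≡ J (mod 10)] no forcing yet in column 1 (carry-in 0); J=8 is free and consistent — try it. So J=8.
Step 4. [col 1: N + U ≡ J (mod 10)] in column 1 we have N+U≡J with carry-in 0; given U=6, J=8 and digits 1,6,8 already taken and all letters distinct, that pins N to 2 ⇒ N=2.
Step 5. [col 2: I + T ≡ N (mod 10)] several values work for I in column 2 (I + T ≡ N (mod 10), carry-in 0); try I=9 ⇒ I=9.
Step 6. [col 2: I + T ≡ N (mod 10)] column 2: given I=9, N=2, carry-in 0, and digits 1,2,6,8,9 already taken and all letters distinct, I+T≡N (mod 10) forces T=3 ⇒ T=3.
Step 7. [col 3: T + U ≡ A (mod 10)] column 3 reads T+U+carry(1)=A with T=3, U=6; with digits 1,2,3,6,8,9 already taken and all letters distinct, the only value for A is 0. So A=0.
Step 8. [col 4: J + J ≡ D (mod 10)] column 4 reads J+J+carry(1)=D with J=8; with digits 0,1,2,3,6,8,9 already taken and all letters distinct, the only value for D is 7. So D=7.
Step 9. [col 5: L + T ≡ Y (mod 10)] in column 5 we have L+T≡Y with carry-in 1; given L=1, T=3 and digits 0,1,2,3,6,7,8,9 already taken and all letters distinct, that pins Y to 5 ⇒ Y=5.

Answer: A=0, D=7, I=9, J=8, L=1, N=2, T=3, U=6, Y=5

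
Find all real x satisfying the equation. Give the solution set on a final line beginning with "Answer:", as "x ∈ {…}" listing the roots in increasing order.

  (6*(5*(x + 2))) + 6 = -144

Step 1. [(6*(5*(x + 2))) + 6 = -144] peel the +6: subtract 6 from each side. So sub: 6*(5*(x + 2)) = -150.
Step 2. [6*(5*(x + 2)) = -150] divide by the outer 6. So div: 5*(x + 2) = -25.
Step 3. [5*(x + 2) = -25] leading coefficient 5: divide by 5. So div: x + 2 = -5.
Step 4. [x + 2 = -5] peel the +2: subtract 2 from each side. So sub: x = -7.

Answer: x ∈ {-7}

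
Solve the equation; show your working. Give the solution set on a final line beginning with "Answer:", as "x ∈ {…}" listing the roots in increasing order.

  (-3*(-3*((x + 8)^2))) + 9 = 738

Step 1. [(-3*(-3*((x + 8)^2))) + 9 = 738] -3 | LHS and -3 | 738: pull -3 out. So factor: (-3*((x + 8)^2)) - 3 = -246.
Step 2. [(-3*((x + 8)^2)) - 3 = -246] -3 | LHS and -3 | -246: pull -3 out, so factor: ((x + 8)^2) + 1 = 82.
Step 3. [((x + 8)^2) + 1 = 82] peel the +1: subtract 1 from each side ⇒ sub: (x + 8)^2 = 81.
Step 4. [(x + 8)^2 = 81] LHS squared, RHS 81 ≥ 0: apply √ (±) ⇒ sqrt: x + 8 = 9 or -9.
Step 5. [x + 8 = 9 or -9] +8 is outermost — subtract 8 both sides, so sub: x = 1 or -17.

Answer: x ∈ {-17, 1}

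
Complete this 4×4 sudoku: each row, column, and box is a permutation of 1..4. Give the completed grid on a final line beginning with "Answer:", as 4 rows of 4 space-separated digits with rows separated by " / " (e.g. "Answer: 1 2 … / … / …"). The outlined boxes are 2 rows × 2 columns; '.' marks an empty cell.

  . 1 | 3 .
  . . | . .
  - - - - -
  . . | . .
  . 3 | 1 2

Step 1. [r4c1∈{4}] only 4 remains possible at r4c1. So r4c1=4.
Step 2. [r1c1∈{2}] r1c1's peers cover all but 2. So r1c1=2.
Step 3. [r1c4∈{4}] r1c4's peers cover all but 4. So r1c4=4.
Step 4. [r3c1∈{1}] only 1 remains possible at r3c1. So r3c1=1.
Step 5. [r2c2∈{4}] only 4 remains possible at r2c2, so r2c2=4.
Step 6. [r2c3∈{2}] only 2 remains possible at r2c3, so r2c3=2.
Step 7. [r2c1∈{3}] r2c1 is down to just 3. So r2c1=3.
Step 8. [r3c2∈{2}] only 2 remains possible at r3c2, so r3c2=2.
Step 9. [r3c4∈{3}] nothing but 3 survives at r3c4, so r3c4=3.
Step 10. [r2c4∈{1}] only 1 remains possible at r2c4. So r2c4=1.
Step 11. [r3c3∈{4}] nothing but 4 survives at r3c3, so r3c3=4.

Answer: 2 1 3 4 / 3 4 2 1 / 1 2 4 3 / 4 3 1 2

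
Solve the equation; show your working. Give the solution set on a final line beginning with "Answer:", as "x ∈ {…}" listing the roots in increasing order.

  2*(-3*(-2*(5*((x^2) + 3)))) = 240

Step 1. [2*(-3*(-2*(5*((x^2) + 3)))) = 240] leading coefficient 2: divide by 2. So div: -3*(-2*(5*((x^2) + 3))) = 120.
Step 2. [-3*(-2*(5*((x^2) + 3))) = 120] LHS = -3·(…); ÷-3 both sides ⇒ div: -2*(5*((x^2) + 3)) = -40.
Step 3. [-2*(5*((x^2) + 3)) = -40] -2·(inner) — divide through by -2, so div: 5*((x^2) + 3) = 20.
Step 4. [5*((x^2) + 3) = 20] leading coefficient 5: divide by 5. So div: (x^2) + 3 = 4.
Step 5. [(x^2) + 3 = 4] the outer +3 inverts by subtracting 3, so sub: x^2 = 1.
Step 6. [x^2 = 1] √ both sides: 1 ≥ 0 gives two branches, so sqrt: x = 1 or -1.

Answer: x ∈ {-1, 1}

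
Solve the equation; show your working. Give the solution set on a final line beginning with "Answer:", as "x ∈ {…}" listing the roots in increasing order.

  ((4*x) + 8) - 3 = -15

Step 1. [((4*x) + 8) - 3 = -15] 3 comes off first (add 3). So sub: (4*x) + 8 = -12.
Step 2. [(4*x) + 8 = -12] 4 divides every term; factor it out, so factor: x + 2 = -3.
Step 3. [x + 2 = -3] 2 comes off first (subtract 2) ⇒ sub: x = -5.

Answer: x ∈ {-5}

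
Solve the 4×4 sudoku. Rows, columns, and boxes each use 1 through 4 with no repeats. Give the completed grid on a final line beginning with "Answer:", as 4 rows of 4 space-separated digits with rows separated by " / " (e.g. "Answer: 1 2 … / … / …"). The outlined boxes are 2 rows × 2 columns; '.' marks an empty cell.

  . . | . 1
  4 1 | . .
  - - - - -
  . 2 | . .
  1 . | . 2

Step 1. [r1c3∈{2,3,4}] 4 has one home in row 1: r1c3 ⇒ r1c3=4.
Step 2. [r4c3∈{3}] r4c3's peers cover all but 3. So r4c3=3.
Step 3. [r1c2∈{3}] r1c2 is down to just 3, so r1c2=3.
Step 4. [r3c4∈{4}] r3c4 is down to just 4, so r3c4=4.
Step 5. [r3c1∈{3}] r3c1's peers cover all but 3. So r3c1=3.
Step 6. [r2c4∈{3}] nothing but 3 survives at r2c4. So r2c4=3.
Step 7. [r4c2∈{4}] only 4 remains possible at r4c2, so r4c2=4.
Step 8. [r2c3∈{2}] r2c3 is down to just 2 ⇒ r2c3=2.
Step 9. [r3c3∈{1}] r3c3 has the single candidate 1 ⇒ r3c3=1.
Step 10. [r1c1∈{2}] only 2 remains possible at r1c1, so r1c1=2.

Answer: 2 3 4 1 / 4 1 2 3 / 3 2 1 4 / 1 4 3 2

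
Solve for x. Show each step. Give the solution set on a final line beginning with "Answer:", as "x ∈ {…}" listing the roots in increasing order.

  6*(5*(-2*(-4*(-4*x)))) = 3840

Step 1. [6*(5*(-2*(-4*(-4*x)))) = 3840] divide by the outer 6 ⇒ div: 5*(-2*(-4*(-4*x))) = 640.
Step 2. [5*(-2*(-4*(-4*x))) = 640] 5·(inner) — divide through by 5 ⇒ div: -2*(-4*(-4*x)) = 128.
Step 3. [-2*(-4*(-4*x)) = 128] LHS = -2·(…); ÷-2 both sides ⇒ div: -4*(-4*x) = -64.
Step 4. [-4*(-4*x) = -64] leading coefficient -4: divide by -4 ⇒ div: -4*x = 16.
Step 5. [-4*x = 16] leading coefficient -4: divide by -4. So div: x = -4.

Answer: x ∈ {-4}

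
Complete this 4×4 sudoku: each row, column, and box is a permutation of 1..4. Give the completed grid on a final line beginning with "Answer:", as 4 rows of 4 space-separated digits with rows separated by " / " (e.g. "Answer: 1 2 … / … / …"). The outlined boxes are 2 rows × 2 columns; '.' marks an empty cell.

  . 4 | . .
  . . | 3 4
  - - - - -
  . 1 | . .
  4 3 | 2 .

Step 1. [r2c1∈{1,2}] row 2 places 1 nowhere but r2c1. So r2c1=1.
Step 2. [r1c4∈{1,2}] col 4 places 2 nowhere but r1c4 ⇒ r1c4=2.
Step 3. [r1c1∈{3}] only 3 remains possible at r1c1 ⇒ r1c1=3.
Step 4. [r3c1∈{2}] r3c1's peers cover all but 2 ⇒ r3c1=2.
Step 5. [r2c2∈{2}] nothing but 2 survives at r2c2, so r2c2=2.
Step 6. [r3c3∈{4}] r3c3 is down to just 4 ⇒ r3c3=4.
Step 7. [r4c4∈{1}] nothing but 1 survives at r4c4 ⇒ r4c4=1.
Step 8. [r1c3∈{1}] r1c3 is down to just 1 ⇒ r1c3=1.
Step 9. [r3c4∈{3}] nothing but 3 survives at r3c4. So r3c4=3.

Answer: 3 4 1 2 / 1 2 3 4 / 2 1 4 3 / 4 3 2 1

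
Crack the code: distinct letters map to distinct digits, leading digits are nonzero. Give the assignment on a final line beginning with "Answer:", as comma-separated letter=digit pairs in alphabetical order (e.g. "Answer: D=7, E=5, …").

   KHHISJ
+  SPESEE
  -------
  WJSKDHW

Step 1. [col 1: J + E ≡ W (mod 10)] no forcing yet in column 1 (carry-in 0); J=6 is free and consistent — try it ⇒ J=6.
Step 2. [col 1: J + E ≡ W (mod 10)] W=1 is one option consistent with column 1 (J + E ≡ W (mod 10), carry-in 0) — take it ⇒ W=1.
Step 3. [col 1: J + E ≡ W (mod 10)] from column 1 (J=6, W=1, carry-in 0, digits 1,6 already taken and all letters distinct): E must equal 5 ⇒ E=5.
Step 4. [col 2: S + E ≡ H (mod 10)] no forcing yet in column 2 (carry-in 1); S=7 is free and consistent — try it, so S=7.
Step 5. [col 2: S + E ≡ H (mod 10)] column 2: given S=7, E=5, carry-in 1, and digits 1,5,6,7 already taken and all letters distinct, S+E≡H (mod 10) forces H=3 ⇒ H=3.
Step 6. [col 3: I + S ≡ D (mod 10)] several values work for I in column 3 (I + S ≡ D (mod 10), carry-in 1); try I=2 ⇒ I=2.
Step 7. [col 3: I + S ≡ D (mod 10)] from column 3 (I=2, S=7, carry-in 1, digits 1,2,3,5,6,7 already taken and all letters distinct): D must equal 0 ⇒ D=0.
Step 8. [col 4: H + E ≡ K (mod 10)] column 4 reads H+E+carry(1)=K with H=3, E=5; with digits 0,1,2,3,5,6,7 already taken and all letters distinct, the only value for K is 9. So K=9.
Step 9. [col 5: H + P ≡ S (mod 10)] column 5: given H=3, S=7, carry-in 0, and digits 0,1,2,3,5,6,7,9 already taken and all letters distinct, H+P≡S (mod 10) forces P=4, so P=4.

Answer: D=0, E=5, H=3, I=2, J=6, K=9, P=4, S=7, W=1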